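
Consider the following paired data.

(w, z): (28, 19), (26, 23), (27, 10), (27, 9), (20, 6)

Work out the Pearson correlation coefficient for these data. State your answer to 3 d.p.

0.515

n = 5, Σw = 128, Σz = 67, Σw² = 3318, Σz² = 1107, Σwz = 1763
nΣwz − ΣwΣz = 8815 − 8576 = 239
nΣw² − (Σw)² = 16590 − 16384 = 206; nΣz² − (Σz)² = 5535 − 4489 = 1046
r = 239 / √(206 × 1046) = 239 / 464.1939 ≈ 0.515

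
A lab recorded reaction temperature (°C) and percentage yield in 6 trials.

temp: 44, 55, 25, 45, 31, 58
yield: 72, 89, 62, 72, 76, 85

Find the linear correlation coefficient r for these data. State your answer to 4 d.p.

n = 6, Σx = 258, Σy = 456, Σx² = 11936, Σy² = 35134, Σxy = 20139
nΣxy − ΣxΣy = 120834 − 117648 = 3186
nΣx² − (Σx)² = 71616 − 66564 = 5052; nΣy² − (Σy)² = 210804 − 207936 = 2868
r = 3186 / √(5052 × 2868) = 3186 / 3806.4598 ≈ 0.8370

0.8370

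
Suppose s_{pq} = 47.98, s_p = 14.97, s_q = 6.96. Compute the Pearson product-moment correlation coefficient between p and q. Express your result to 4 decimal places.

r = Cov(p,q) / (s_p · s_q) = 47.98 / (14.97 × 6.96)
  = 47.98 / 104.1912 ≈ 0.4605

0.4605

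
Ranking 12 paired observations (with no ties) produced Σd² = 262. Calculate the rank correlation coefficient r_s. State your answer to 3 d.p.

0.084

ρ = 1 − 6Σd² / [n(n²−1)] = 1 − 6×262 / (12×143)
  = 1 − 1572/1716 = 1 − 0.9161 ≈ 0.084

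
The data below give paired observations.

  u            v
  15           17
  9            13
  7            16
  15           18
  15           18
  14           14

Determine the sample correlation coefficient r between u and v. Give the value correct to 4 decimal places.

0.5351

n = 6, Σu = 75, Σv = 96, Σu² = 1001, Σv² = 1558, Σuv = 1220
nΣuv − ΣuΣv = 7320 − 7200 = 120
nΣu² − (Σu)² = 6006 − 5625 = 381; nΣv² − (Σv)² = 9348 − 9216 = 132
r = 120 / √(381 × 132) = 120 / 224.2588 ≈ 0.5351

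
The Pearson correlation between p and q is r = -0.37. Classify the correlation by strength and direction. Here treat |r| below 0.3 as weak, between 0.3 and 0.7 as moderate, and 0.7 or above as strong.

r = -0.37 < 0 so the relationship is negative.
|r| = 0.37, which falls in the moderate range.

moderate negative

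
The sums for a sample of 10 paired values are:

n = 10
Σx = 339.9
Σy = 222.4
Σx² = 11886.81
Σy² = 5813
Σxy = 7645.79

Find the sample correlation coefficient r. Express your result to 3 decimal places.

r = (nΣxy − ΣxΣy) / √[(nΣx² − (Σx)²)(nΣy² − (Σy)²)]
Numerator: 10×7645.79 − 339.9×222.4 = 864.14
Denominator: √[(118868.1 − 115532.01)(58130 − 49461.76)] = √[3336.09 × 8668.24] = 5377.5486
r = 864.14 / 5377.5486 ≈ 0.161

0.161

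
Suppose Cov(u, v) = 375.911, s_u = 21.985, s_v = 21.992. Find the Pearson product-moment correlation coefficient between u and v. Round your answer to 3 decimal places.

0.777

r = Cov(u,v) / (s_u · s_v) = 375.911 / (21.985 × 21.992)
  = 375.911 / 483.4941 ≈ 0.777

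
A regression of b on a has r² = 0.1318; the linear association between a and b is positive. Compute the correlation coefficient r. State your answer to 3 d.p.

|r| = √0.1318 = 0.363
The association is positive, so r = 0.363.

0.363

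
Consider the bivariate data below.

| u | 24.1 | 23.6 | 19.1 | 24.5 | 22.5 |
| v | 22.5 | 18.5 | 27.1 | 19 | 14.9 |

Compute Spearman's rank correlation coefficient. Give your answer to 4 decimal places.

-0.1000

Rank u: 4, 3, 1, 5, 2
Rank v: 4, 2, 5, 3, 1
d = rank(u) − rank(v): 0, 1, -4, 2, 1; Σd² = 22
ρ = 1 − 6Σd² / [n(n²−1)] = 1 − 6×22 / (5×24) = 1 − 132/120 ≈ -0.1000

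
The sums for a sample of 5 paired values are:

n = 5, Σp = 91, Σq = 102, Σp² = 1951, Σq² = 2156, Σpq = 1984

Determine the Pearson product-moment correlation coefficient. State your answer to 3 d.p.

0.857

r = (nΣpq − ΣpΣq) / √[(nΣp² − (Σp)²)(nΣq² − (Σq)²)]
Numerator: 5×1984 − 91×102 = 638
Denominator: √[(9755 − 8281)(10780 − 10404)] = √[1474 × 376] = 744.4622
r = 638 / 744.4622 ≈ 0.857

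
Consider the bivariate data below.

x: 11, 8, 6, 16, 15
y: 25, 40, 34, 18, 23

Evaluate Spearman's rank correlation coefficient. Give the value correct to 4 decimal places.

-0.9000

Rank x: 3, 2, 1, 5, 4
Rank y: 3, 5, 4, 1, 2
d = rank(x) − rank(y): 0, -3, -3, 4, 2; Σd² = 38
ρ = 1 − 6Σd² / [n(n²−1)] = 1 − 6×38 / (5×24) = 1 − 228/120 ≈ -0.9000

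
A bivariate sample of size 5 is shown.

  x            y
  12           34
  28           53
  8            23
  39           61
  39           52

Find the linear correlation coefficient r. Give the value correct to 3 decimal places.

0.944

n = 5, Σx = 126, Σy = 223, Σx² = 4034, Σy² = 10919, Σxy = 6483
nΣxy − ΣxΣy = 32415 − 28098 = 4317
nΣx² − (Σx)² = 20170 − 15876 = 4294; nΣy² − (Σy)² = 54595 − 49729 = 4866
r = 4317 / √(4294 × 4866) = 4317 / 4571.0616 ≈ 0.944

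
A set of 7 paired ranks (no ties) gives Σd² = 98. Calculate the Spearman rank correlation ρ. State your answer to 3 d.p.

-0.750

ρ = 1 − 6Σd² / [n(n²−1)] = 1 − 6×98 / (7×48)
  = 1 − 588/336 = 1 − 1.7500 ≈ -0.750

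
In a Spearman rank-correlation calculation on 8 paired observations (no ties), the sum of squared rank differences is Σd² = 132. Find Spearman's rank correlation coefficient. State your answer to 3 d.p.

-0.571

ρ = 1 − 6Σd² / [n(n²−1)] = 1 − 6×132 / (8×63)
  = 1 − 792/504 = 1 − 1.5714 ≈ -0.571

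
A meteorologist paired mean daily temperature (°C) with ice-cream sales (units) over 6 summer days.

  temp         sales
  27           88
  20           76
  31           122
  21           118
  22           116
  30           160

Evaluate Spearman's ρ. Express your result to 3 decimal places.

0.714

Rank temp: 4, 1, 6, 2, 3, 5
Rank sales: 2, 1, 5, 4, 3, 6
d = rank(temp) − rank(sales): 2, 0, 1, -2, 0, -1; Σd² = 10
ρ = 1 − 6Σd² / [n(n²−1)] = 1 − 6×10 / (6×35) = 1 − 60/210 ≈ 0.714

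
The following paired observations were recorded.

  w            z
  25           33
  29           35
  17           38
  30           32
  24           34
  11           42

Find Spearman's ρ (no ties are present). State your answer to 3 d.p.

-0.829

Rank w: 4, 5, 2, 6, 3, 1
Rank z: 2, 4, 5, 1, 3, 6
d = rank(w) − rank(z): 2, 1, -3, 5, 0, -5; Σd² = 64
ρ = 1 − 6Σd² / [n(n²−1)] = 1 − 6×64 / (6×35) = 1 − 384/210 ≈ -0.829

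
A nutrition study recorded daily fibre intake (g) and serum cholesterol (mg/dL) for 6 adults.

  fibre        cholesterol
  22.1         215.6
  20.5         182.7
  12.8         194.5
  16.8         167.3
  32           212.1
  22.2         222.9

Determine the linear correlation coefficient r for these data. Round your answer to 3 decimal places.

0.532

n = 6, Σx = 126.4, Σy = 1195.1, Σx² = 2871.58, Σy² = 240353.01, Σxy = 25545.93
nΣxy − ΣxΣy = 153275.58 − 151060.64 = 2214.94
nΣx² − (Σx)² = 17229.48 − 15976.96 = 1252.52; nΣy² − (Σy)² = 1442118.06 − 1428264.01 = 13854.05
r = 2214.94 / √(1252.52 × 13854.05) = 2214.94 / 4165.6302 ≈ 0.532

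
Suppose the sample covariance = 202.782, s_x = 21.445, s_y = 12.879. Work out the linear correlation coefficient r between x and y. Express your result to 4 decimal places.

0.7342

r = Cov(x,y) / (s_x · s_y) = 202.782 / (21.445 × 12.879)
  = 202.782 / 276.1902 ≈ 0.7342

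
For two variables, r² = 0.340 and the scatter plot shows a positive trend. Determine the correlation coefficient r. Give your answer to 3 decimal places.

0.583

|r| = √0.340 = 0.583
The association is positive, so r = 0.583.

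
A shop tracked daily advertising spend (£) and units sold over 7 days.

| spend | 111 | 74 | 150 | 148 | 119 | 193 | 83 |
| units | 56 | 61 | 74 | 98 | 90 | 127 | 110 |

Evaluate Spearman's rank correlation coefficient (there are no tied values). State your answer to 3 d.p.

Rank spend: 3, 1, 6, 5, 4, 7, 2
Rank units: 1, 2, 3, 5, 4, 7, 6
d = rank(spend) − rank(units): 2, -1, 3, 0, 0, 0, -4; Σd² = 30
ρ = 1 − 6Σd² / [n(n²−1)] = 1 − 6×30 / (7×48) = 1 − 180/336 ≈ 0.464

0.464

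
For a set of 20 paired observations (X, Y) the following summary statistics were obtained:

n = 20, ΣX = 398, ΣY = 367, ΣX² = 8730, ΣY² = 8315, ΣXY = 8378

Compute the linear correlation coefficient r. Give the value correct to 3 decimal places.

r = (nΣXY − ΣXΣY) / √[(nΣX² − (ΣX)²)(nΣY² − (ΣY)²)]
Numerator: 20×8378 − 398×367 = 21494
Denominator: √[(174600 − 158404)(166300 − 134689)] = √[16196 × 31611] = 22626.7929
r = 21494 / 22626.7929 ≈ 0.950

0.950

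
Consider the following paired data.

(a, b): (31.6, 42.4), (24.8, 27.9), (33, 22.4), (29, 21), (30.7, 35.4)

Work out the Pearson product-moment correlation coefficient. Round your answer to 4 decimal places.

0.1804

n = 5, Σa = 149.1, Σb = 149.1, Σa² = 4486.09, Σb² = 4772.09, Σab = 4466.74
nΣab − ΣaΣb = 22333.7 − 22230.81 = 102.89
nΣa² − (Σa)² = 22430.45 − 22230.81 = 199.64; nΣb² − (Σb)² = 23860.45 − 22230.81 = 1629.64
r = 102.89 / √(199.64 × 1629.64) = 102.89 / 570.3870 ≈ 0.1804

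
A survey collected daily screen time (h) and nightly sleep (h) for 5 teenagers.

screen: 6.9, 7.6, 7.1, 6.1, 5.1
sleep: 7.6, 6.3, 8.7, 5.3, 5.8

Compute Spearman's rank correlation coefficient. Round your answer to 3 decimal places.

0.600

Rank screen: 3, 5, 4, 2, 1
Rank sleep: 4, 3, 5, 1, 2
d = rank(screen) − rank(sleep): -1, 2, -1, 1, -1; Σd² = 8
ρ = 1 − 6Σd² / [n(n²−1)] = 1 − 6×8 / (5×24) = 1 − 48/120 ≈ 0.600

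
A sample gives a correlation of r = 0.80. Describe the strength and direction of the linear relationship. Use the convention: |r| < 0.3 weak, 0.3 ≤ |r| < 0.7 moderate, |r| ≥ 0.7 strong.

strong positive

r = 0.80 > 0 so the relationship is positive.
|r| = 0.80, which falls in the strong range.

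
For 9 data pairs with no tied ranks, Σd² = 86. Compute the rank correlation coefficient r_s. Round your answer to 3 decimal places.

ρ = 1 − 6Σd² / [n(n²−1)] = 1 − 6×86 / (9×80)
  = 1 − 516/720 = 1 − 0.7167 ≈ 0.283

0.283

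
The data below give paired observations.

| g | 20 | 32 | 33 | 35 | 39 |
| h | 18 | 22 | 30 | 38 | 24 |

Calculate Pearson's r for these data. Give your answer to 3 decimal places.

n = 5, Σg = 159, Σh = 132, Σg² = 5259, Σh² = 3728, Σgh = 4320
nΣgh − ΣgΣh = 21600 − 20988 = 612
nΣg² − (Σg)² = 26295 − 25281 = 1014; nΣh² − (Σh)² = 18640 − 17424 = 1216
r = 612 / √(1014 × 1216) = 612 / 1110.4161 ≈ 0.551

0.551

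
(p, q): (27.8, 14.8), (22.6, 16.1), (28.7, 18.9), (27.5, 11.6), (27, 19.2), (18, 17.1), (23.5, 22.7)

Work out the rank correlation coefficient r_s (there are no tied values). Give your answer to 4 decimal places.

Rank p: 6, 2, 7, 5, 4, 1, 3
Rank q: 2, 3, 5, 1, 6, 4, 7
d = rank(p) − rank(q): 4, -1, 2, 4, -2, -3, -4; Σd² = 66
ρ = 1 − 6Σd² / [n(n²−1)] = 1 − 6×66 / (7×48) = 1 − 396/336 ≈ -0.1786

-0.1786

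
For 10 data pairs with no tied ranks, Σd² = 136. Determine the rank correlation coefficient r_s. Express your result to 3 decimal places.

ρ = 1 − 6Σd² / [n(n²−1)] = 1 − 6×136 / (10×99)
  = 1 − 816/990 = 1 − 0.8242 ≈ 0.176

0.176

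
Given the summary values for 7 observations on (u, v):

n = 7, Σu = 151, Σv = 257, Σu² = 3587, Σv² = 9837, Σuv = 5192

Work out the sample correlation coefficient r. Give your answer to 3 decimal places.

r = (nΣuv − ΣuΣv) / √[(nΣu² − (Σu)²)(nΣv² − (Σv)²)]
Numerator: 7×5192 − 151×257 = -2463
Denominator: √[(25109 − 22801)(68859 − 66049)] = √[2308 × 2810] = 2546.6606
r = -2463 / 2546.6606 ≈ -0.967

-0.967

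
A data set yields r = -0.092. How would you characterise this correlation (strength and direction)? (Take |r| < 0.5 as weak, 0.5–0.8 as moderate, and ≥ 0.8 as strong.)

r = -0.092 < 0 so the relationship is negative.
|r| = 0.092, which falls in the weak range.

weak negative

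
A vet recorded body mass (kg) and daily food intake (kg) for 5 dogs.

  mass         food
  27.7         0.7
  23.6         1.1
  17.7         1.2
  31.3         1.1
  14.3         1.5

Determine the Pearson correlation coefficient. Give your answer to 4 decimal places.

-0.7353

n = 5, Σx = 114.6, Σy = 5.6, Σx² = 2821.72, Σy² = 6.6, Σxy = 122.47
nΣxy − ΣxΣy = 612.35 − 641.76 = -29.41
nΣx² − (Σx)² = 14108.6 − 13133.16 = 975.44; nΣy² − (Σy)² = 33 − 31.36 = 1.64
r = -29.41 / √(975.44 × 1.64) = -29.41 / 39.9965 ≈ -0.7353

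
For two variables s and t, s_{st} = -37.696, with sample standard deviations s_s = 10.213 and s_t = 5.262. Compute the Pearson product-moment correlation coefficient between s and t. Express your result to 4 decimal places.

-0.7014

r = Cov(s,t) / (s_s · s_t) = -37.696 / (10.213 × 5.262)
  = -37.696 / 53.7408 ≈ -0.7014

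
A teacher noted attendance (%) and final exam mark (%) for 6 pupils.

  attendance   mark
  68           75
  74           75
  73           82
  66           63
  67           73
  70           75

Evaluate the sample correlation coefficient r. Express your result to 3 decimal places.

n = 6, Σx = 418, Σy = 443, Σx² = 29174, Σy² = 32897, Σxy = 30935
nΣxy − ΣxΣy = 185610 − 185174 = 436
nΣx² − (Σx)² = 175044 − 174724 = 320; nΣy² − (Σy)² = 197382 − 196249 = 1133
r = 436 / √(320 × 1133) = 436 / 602.1296 ≈ 0.724

0.724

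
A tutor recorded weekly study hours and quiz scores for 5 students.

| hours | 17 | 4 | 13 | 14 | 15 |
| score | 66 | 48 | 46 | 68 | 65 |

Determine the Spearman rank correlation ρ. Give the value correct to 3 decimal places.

0.600

Rank hours: 5, 1, 2, 3, 4
Rank score: 4, 2, 1, 5, 3
d = rank(hours) − rank(score): 1, -1, 1, -2, 1; Σd² = 8
ρ = 1 − 6Σd² / [n(n²−1)] = 1 − 6×8 / (5×24) = 1 − 48/120 ≈ 0.600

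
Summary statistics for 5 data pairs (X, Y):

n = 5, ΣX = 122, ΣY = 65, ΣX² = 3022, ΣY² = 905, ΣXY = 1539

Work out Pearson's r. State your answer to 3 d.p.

-0.903

r = (nΣXY − ΣXΣY) / √[(nΣX² − (ΣX)²)(nΣY² − (ΣY)²)]
Numerator: 5×1539 − 122×65 = -235
Denominator: √[(15110 − 14884)(4525 − 4225)] = √[226 × 300] = 260.3843
r = -235 / 260.3843 ≈ -0.903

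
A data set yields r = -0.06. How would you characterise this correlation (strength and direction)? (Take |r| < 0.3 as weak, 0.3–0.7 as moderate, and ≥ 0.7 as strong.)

weak negative

r = -0.06 < 0 so the relationship is negative.
|r| = 0.06, which falls in the weak range.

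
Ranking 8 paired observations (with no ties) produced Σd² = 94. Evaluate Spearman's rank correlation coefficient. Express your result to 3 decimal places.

ρ = 1 − 6Σd² / [n(n²−1)] = 1 − 6×94 / (8×63)
  = 1 − 564/504 = 1 − 1.1190 ≈ -0.119

-0.119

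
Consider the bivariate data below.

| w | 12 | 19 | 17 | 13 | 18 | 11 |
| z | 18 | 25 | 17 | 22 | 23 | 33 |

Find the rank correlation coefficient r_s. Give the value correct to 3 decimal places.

-0.029

Rank w: 2, 6, 4, 3, 5, 1
Rank z: 2, 5, 1, 3, 4, 6
d = rank(w) − rank(z): 0, 1, 3, 0, 1, -5; Σd² = 36
ρ = 1 − 6Σd² / [n(n²−1)] = 1 − 6×36 / (6×35) = 1 − 216/210 ≈ -0.029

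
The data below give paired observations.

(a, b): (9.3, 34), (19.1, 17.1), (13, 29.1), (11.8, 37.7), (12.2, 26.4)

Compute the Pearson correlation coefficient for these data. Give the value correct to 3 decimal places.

n = 5, Σa = 65.4, Σb = 144.3, Σa² = 908.38, Σb² = 4413.47, Σab = 1788.05
nΣab − ΣaΣb = 8940.25 − 9437.22 = -496.97
nΣa² − (Σa)² = 4541.9 − 4277.16 = 264.74; nΣb² − (Σb)² = 22067.35 − 20822.49 = 1244.86
r = -496.97 / √(264.74 × 1244.86) = -496.97 / 574.0769 ≈ -0.866

-0.866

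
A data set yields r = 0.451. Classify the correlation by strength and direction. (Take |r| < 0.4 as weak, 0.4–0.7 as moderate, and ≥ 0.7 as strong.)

moderate positive

r = 0.451 > 0 so the relationship is positive.
|r| = 0.451, which falls in the moderate range.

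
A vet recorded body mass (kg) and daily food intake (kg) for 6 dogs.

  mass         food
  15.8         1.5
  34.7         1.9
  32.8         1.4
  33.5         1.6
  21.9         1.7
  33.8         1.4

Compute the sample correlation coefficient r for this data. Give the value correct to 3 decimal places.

0.075

n = 6, Σx = 172.5, Σy = 9.5, Σx² = 5273.87, Σy² = 15.23, Σxy = 273.7
nΣxy − ΣxΣy = 1642.2 − 1638.75 = 3.45
nΣx² − (Σx)² = 31643.22 − 29756.25 = 1886.97; nΣy² − (Σy)² = 91.38 − 90.25 = 1.13
r = 3.45 / √(1886.97 × 1.13) = 3.45 / 46.1766 ≈ 0.075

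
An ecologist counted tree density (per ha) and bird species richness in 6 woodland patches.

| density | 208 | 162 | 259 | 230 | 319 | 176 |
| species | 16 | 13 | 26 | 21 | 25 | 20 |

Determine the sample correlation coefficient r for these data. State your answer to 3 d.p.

n = 6, Σx = 1354, Σy = 121, Σx² = 322226, Σy² = 2567, Σxy = 28493
nΣxy − ΣxΣy = 170958 − 163834 = 7124
nΣx² − (Σx)² = 1933356 − 1833316 = 100040; nΣy² − (Σy)² = 15402 − 14641 = 761
r = 7124 / √(100040 × 761) = 7124 / 8725.2759 ≈ 0.816

0.816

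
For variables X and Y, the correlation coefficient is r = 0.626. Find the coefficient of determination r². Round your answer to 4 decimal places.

r² = (0.626)² = 0.3919

0.3919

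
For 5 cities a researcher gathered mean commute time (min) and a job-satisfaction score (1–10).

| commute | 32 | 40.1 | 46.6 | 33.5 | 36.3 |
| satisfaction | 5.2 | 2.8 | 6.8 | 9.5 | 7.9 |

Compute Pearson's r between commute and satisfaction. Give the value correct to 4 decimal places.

-0.2220

n = 5, Σx = 188.5, Σy = 32.2, Σx² = 7243.51, Σy² = 233.78, Σxy = 1200.58
nΣxy − ΣxΣy = 6002.9 − 6069.7 = -66.8
nΣx² − (Σx)² = 36217.55 − 35532.25 = 685.3; nΣy² − (Σy)² = 1168.9 − 1036.84 = 132.06
r = -66.8 / √(685.3 × 132.06) = -66.8 / 300.8334 ≈ -0.2220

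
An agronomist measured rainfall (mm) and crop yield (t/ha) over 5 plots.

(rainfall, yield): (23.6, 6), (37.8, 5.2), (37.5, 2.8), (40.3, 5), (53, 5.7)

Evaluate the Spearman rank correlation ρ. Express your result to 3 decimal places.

-0.100

Rank rainfall: 1, 3, 2, 4, 5
Rank yield: 5, 3, 1, 2, 4
d = rank(rainfall) − rank(yield): -4, 0, 1, 2, 1; Σd² = 22
ρ = 1 − 6Σd² / [n(n²−1)] = 1 − 6×22 / (5×24) = 1 − 132/120 ≈ -0.100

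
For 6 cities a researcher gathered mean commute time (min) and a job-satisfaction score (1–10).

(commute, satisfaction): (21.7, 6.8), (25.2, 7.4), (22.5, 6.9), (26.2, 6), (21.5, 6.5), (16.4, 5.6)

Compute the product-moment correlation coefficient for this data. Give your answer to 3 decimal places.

n = 6, Σx = 133.5, Σy = 39.2, Σx² = 3029.83, Σy² = 258.22, Σxy = 878.08
nΣxy − ΣxΣy = 5268.48 − 5233.2 = 35.28
nΣx² − (Σx)² = 18178.98 − 17822.25 = 356.73; nΣy² − (Σy)² = 1549.32 − 1536.64 = 12.68
r = 35.28 / √(356.73 × 12.68) = 35.28 / 67.2558 ≈ 0.525

0.525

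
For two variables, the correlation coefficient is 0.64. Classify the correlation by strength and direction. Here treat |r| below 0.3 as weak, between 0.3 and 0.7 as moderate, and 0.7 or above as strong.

r = 0.64 > 0 so the relationship is positive.
|r| = 0.64, which falls in the moderate range.

moderate positive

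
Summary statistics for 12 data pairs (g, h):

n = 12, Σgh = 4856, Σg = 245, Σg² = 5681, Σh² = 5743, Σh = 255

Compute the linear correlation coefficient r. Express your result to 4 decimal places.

r = (nΣgh − ΣgΣh) / √[(nΣg² − (Σg)²)(nΣh² − (Σh)²)]
Numerator: 12×4856 − 245×255 = -4203
Denominator: √[(68172 − 60025)(68916 − 65025)] = √[8147 × 3891] = 5630.2733
r = -4203 / 5630.2733 ≈ -0.7465

-0.7465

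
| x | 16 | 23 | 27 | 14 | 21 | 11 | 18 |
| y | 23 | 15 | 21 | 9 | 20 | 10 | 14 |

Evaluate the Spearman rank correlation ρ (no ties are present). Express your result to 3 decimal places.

0.571

Rank x: 3, 6, 7, 2, 5, 1, 4
Rank y: 7, 4, 6, 1, 5, 2, 3
d = rank(x) − rank(y): -4, 2, 1, 1, 0, -1, 1; Σd² = 24
ρ = 1 − 6Σd² / [n(n²−1)] = 1 − 6×24 / (7×48) = 1 − 144/336 ≈ 0.571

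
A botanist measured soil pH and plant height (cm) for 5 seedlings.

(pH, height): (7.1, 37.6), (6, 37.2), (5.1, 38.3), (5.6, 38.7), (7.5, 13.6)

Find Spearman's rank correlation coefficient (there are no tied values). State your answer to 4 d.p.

Rank pH: 4, 3, 1, 2, 5
Rank height: 3, 2, 4, 5, 1
d = rank(pH) − rank(height): 1, 1, -3, -3, 4; Σd² = 36
ρ = 1 − 6Σd² / [n(n²−1)] = 1 − 6×36 / (5×24) = 1 − 216/120 ≈ -0.8000

-0.8000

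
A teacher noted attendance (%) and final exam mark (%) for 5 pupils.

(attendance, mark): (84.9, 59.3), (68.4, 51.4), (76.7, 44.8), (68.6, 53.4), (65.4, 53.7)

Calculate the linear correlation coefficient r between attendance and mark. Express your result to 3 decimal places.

n = 5, Σx = 364, Σy = 262.6, Σx² = 26752.58, Σy² = 13900.74, Σxy = 19161.71
nΣxy − ΣxΣy = 95808.55 − 95586.4 = 222.15
nΣx² − (Σx)² = 133762.9 − 132496 = 1266.9; nΣy² − (Σy)² = 69503.7 − 68958.76 = 544.94
r = 222.15 / √(1266.9 × 544.94) = 222.15 / 830.8938 ≈ 0.267

0.267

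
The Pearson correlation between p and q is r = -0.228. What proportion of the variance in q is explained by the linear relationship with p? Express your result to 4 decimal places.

r² = (-0.228)² = 0.0520

0.0520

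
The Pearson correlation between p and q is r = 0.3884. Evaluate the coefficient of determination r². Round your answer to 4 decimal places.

0.1509

r² = (0.3884)² = 0.1509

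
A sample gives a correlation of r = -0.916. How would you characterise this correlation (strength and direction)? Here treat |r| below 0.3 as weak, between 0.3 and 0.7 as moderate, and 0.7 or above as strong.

strong negative

r = -0.916 < 0 so the relationship is negative.
|r| = 0.916, which falls in the strong range.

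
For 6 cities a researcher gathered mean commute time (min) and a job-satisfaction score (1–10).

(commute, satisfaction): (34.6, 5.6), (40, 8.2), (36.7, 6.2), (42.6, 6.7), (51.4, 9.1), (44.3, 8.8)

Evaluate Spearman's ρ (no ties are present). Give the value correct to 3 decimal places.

Rank commute: 1, 3, 2, 4, 6, 5
Rank satisfaction: 1, 4, 2, 3, 6, 5
d = rank(commute) − rank(satisfaction): 0, -1, 0, 1, 0, 0; Σd² = 2
ρ = 1 − 6Σd² / [n(n²−1)] = 1 − 6×2 / (6×35) = 1 − 12/210 ≈ 0.943

0.943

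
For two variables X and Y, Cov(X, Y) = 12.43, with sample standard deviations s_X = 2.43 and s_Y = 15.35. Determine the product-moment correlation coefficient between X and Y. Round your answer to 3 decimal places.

0.333

r = Cov(X,Y) / (s_X · s_Y) = 12.43 / (2.43 × 15.35)
  = 12.43 / 37.3005 ≈ 0.333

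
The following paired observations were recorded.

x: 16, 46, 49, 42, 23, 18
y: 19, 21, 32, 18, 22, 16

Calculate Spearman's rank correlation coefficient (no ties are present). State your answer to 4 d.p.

0.6000

Rank x: 1, 5, 6, 4, 3, 2
Rank y: 3, 4, 6, 2, 5, 1
d = rank(x) − rank(y): -2, 1, 0, 2, -2, 1; Σd² = 14
ρ = 1 − 6Σd² / [n(n²−1)] = 1 − 6×14 / (6×35) = 1 − 84/210 ≈ 0.6000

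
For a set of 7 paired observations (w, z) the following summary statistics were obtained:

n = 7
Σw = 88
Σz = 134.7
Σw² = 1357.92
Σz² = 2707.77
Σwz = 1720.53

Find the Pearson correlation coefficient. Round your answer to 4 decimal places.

0.1591

r = (nΣwz − ΣwΣz) / √[(nΣw² − (Σw)²)(nΣz² − (Σz)²)]
Numerator: 7×1720.53 − 88×134.7 = 190.11
Denominator: √[(9505.44 − 7744)(18954.39 − 18144.09)] = √[1761.44 × 810.3] = 1194.6945
r = 190.11 / 1194.6945 ≈ 0.1591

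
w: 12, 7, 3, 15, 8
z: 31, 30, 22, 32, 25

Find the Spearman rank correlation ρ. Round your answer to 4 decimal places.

Rank w: 4, 2, 1, 5, 3
Rank z: 4, 3, 1, 5, 2
d = rank(w) − rank(z): 0, -1, 0, 0, 1; Σd² = 2
ρ = 1 − 6Σd² / [n(n²−1)] = 1 − 6×2 / (5×24) = 1 − 12/120 ≈ 0.9000

0.9000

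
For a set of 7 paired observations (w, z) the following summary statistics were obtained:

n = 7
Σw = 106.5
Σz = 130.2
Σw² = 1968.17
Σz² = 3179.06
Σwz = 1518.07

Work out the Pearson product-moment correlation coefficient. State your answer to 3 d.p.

r = (nΣwz − ΣwΣz) / √[(nΣw² − (Σw)²)(nΣz² − (Σz)²)]
Numerator: 7×1518.07 − 106.5×130.2 = -3239.81
Denominator: √[(13777.19 − 11342.25)(22253.42 − 16952.04)] = √[2434.94 × 5301.38] = 3592.8460
r = -3239.81 / 3592.8460 ≈ -0.902

-0.902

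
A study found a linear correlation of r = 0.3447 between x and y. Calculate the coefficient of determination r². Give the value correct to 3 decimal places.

0.119

r² = (0.3447)² = 0.119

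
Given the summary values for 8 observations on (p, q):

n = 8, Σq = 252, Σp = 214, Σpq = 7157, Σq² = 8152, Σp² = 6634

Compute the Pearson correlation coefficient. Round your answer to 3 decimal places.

0.943

r = (nΣpq − ΣpΣq) / √[(nΣp² − (Σp)²)(nΣq² − (Σq)²)]
Numerator: 8×7157 − 214×252 = 3328
Denominator: √[(53072 − 45796)(65216 − 63504)] = √[7276 × 1712] = 3529.3784
r = 3328 / 3529.3784 ≈ 0.943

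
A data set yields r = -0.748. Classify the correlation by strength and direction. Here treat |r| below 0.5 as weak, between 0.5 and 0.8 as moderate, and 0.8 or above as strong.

r = -0.748 < 0 so the relationship is negative.
|r| = 0.748, which falls in the moderate range.

moderate negative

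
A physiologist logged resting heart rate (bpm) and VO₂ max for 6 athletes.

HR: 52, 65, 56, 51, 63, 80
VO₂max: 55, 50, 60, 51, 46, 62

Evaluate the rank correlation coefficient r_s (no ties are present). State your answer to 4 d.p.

0.1429

Rank HR: 2, 5, 3, 1, 4, 6
Rank VO₂max: 4, 2, 5, 3, 1, 6
d = rank(HR) − rank(VO₂max): -2, 3, -2, -2, 3, 0; Σd² = 30
ρ = 1 − 6Σd² / [n(n²−1)] = 1 − 6×30 / (6×35) = 1 − 180/210 ≈ 0.1429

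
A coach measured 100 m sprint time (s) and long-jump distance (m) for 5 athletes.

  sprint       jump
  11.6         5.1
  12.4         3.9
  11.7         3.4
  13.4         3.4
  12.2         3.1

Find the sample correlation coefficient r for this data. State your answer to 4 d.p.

-0.4536

n = 5, Σx = 61.3, Σy = 18.9, Σx² = 753.61, Σy² = 73.95, Σxy = 230.68
nΣxy − ΣxΣy = 1153.4 − 1158.57 = -5.17
nΣx² − (Σx)² = 3768.05 − 3757.69 = 10.36; nΣy² − (Σy)² = 369.75 − 357.21 = 12.54
r = -5.17 / √(10.36 × 12.54) = -5.17 / 11.3980 ≈ -0.4536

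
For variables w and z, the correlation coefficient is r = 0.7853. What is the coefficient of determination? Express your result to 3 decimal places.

r² = (0.7853)² = 0.617

0.617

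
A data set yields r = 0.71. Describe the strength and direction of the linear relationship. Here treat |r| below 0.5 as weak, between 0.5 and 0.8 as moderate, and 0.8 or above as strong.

r = 0.71 > 0 so the relationship is positive.
|r| = 0.71, which falls in the moderate range.

moderate positive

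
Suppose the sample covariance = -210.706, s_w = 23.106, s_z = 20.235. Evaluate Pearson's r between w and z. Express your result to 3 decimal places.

-0.451

r = Cov(w,z) / (s_w · s_z) = -210.706 / (23.106 × 20.235)
  = -210.706 / 467.5499 ≈ -0.451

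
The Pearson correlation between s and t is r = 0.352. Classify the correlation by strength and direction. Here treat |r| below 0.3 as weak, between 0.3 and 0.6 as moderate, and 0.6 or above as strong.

moderate positive

r = 0.352 > 0 so the relationship is positive.
|r| = 0.352, which falls in the moderate range.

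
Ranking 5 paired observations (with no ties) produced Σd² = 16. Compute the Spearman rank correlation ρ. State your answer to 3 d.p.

ρ = 1 − 6Σd² / [n(n²−1)] = 1 − 6×16 / (5×24)
  = 1 − 96/120 = 1 − 0.8000 ≈ 0.200

0.200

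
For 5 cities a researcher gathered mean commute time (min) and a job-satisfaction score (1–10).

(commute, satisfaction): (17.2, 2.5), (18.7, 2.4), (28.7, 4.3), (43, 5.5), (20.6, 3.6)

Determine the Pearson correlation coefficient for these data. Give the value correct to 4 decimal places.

n = 5, Σx = 128.2, Σy = 18.3, Σx² = 3742.58, Σy² = 73.71, Σxy = 521.95
nΣxy − ΣxΣy = 2609.75 − 2346.06 = 263.69
nΣx² − (Σx)² = 18712.9 − 16435.24 = 2277.66; nΣy² − (Σy)² = 368.55 − 334.89 = 33.66
r = 263.69 / √(2277.66 × 33.66) = 263.69 / 276.8863 ≈ 0.9523

0.9523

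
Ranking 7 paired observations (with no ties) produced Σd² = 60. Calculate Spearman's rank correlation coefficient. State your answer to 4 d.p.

-0.0714

ρ = 1 − 6Σd² / [n(n²−1)] = 1 − 6×60 / (7×48)
  = 1 − 360/336 = 1 − 1.07143 ≈ -0.0714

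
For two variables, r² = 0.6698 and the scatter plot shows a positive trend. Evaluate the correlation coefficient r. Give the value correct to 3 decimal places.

0.818

|r| = √0.6698 = 0.818
The association is positive, so r = 0.818.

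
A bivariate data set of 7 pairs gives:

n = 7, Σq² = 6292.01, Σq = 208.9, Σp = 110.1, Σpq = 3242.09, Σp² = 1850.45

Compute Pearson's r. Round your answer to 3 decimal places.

r = (nΣpq − ΣpΣq) / √[(nΣp² − (Σp)²)(nΣq² − (Σq)²)]
Numerator: 7×3242.09 − 110.1×208.9 = -305.26
Denominator: √[(12953.15 − 12122.01)(44044.07 − 43639.21)] = √[831.14 × 404.86] = 580.0822
r = -305.26 / 580.0822 ≈ -0.526

-0.526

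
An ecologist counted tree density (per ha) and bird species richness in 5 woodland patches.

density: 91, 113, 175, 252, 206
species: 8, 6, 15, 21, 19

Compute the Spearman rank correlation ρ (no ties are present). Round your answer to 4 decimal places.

0.9000

Rank density: 1, 2, 3, 5, 4
Rank species: 2, 1, 3, 5, 4
d = rank(density) − rank(species): -1, 1, 0, 0, 0; Σd² = 2
ρ = 1 − 6Σd² / [n(n²−1)] = 1 − 6×2 / (5×24) = 1 − 12/120 ≈ 0.9000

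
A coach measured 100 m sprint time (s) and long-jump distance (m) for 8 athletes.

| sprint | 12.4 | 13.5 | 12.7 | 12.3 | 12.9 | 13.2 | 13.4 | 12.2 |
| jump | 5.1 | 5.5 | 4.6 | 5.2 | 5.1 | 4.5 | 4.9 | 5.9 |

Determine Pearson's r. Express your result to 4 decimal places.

-0.3459

n = 8, Σx = 102.6, Σy = 40.8, Σx² = 1317.64, Σy² = 209.54, Σxy = 522.7
nΣxy − ΣxΣy = 4181.6 − 4186.08 = -4.48
nΣx² − (Σx)² = 10541.12 − 10526.76 = 14.36; nΣy² − (Σy)² = 1676.32 − 1664.64 = 11.68
r = -4.48 / √(14.36 × 11.68) = -4.48 / 12.9509 ≈ -0.3459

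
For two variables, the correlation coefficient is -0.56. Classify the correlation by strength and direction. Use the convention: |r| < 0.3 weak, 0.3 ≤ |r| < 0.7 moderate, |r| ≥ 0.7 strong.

moderate negative

r = -0.56 < 0 so the relationship is negative.
|r| = 0.56, which falls in the moderate range.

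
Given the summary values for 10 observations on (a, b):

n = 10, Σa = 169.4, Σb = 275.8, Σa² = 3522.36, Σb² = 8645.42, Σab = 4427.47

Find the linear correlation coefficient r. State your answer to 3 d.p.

r = (nΣab − ΣaΣb) / √[(nΣa² − (Σa)²)(nΣb² − (Σb)²)]
Numerator: 10×4427.47 − 169.4×275.8 = -2445.82
Denominator: √[(35223.6 − 28696.36)(86454.2 − 76065.64)] = √[6527.24 × 10388.56] = 8234.5992
r = -2445.82 / 8234.5992 ≈ -0.297

-0.297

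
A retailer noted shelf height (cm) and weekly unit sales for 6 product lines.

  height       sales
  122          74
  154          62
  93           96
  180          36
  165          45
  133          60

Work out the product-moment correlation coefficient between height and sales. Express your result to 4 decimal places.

-0.9702

n = 6, Σx = 847, Σy = 373, Σx² = 124563, Σy² = 25457, Σxy = 49389
nΣxy − ΣxΣy = 296334 − 315931 = -19597
nΣx² − (Σx)² = 747378 − 717409 = 29969; nΣy² − (Σy)² = 152742 − 139129 = 13613
r = -19597 / √(29969 × 13613) = -19597 / 20198.2177 ≈ -0.9702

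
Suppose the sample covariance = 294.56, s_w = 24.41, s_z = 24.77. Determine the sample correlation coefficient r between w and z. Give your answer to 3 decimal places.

r = Cov(w,z) / (s_w · s_z) = 294.56 / (24.41 × 24.77)
  = 294.56 / 604.6357 ≈ 0.487

0.487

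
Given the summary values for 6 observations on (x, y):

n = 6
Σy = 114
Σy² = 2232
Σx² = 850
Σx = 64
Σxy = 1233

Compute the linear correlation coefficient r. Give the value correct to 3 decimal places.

0.162

r = (nΣxy − ΣxΣy) / √[(nΣx² − (Σx)²)(nΣy² − (Σy)²)]
Numerator: 6×1233 − 64×114 = 102
Denominator: √[(5100 − 4096)(13392 − 12996)] = √[1004 × 396] = 630.5426
r = 102 / 630.5426 ≈ 0.162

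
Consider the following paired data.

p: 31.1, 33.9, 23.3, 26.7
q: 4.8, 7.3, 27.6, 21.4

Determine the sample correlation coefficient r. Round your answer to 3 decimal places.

-0.940

n = 4, Σp = 115, Σq = 61.1, Σp² = 3372.2, Σq² = 1296.05, Σpq = 1611.21
nΣpq − ΣpΣq = 6444.84 − 7026.5 = -581.66
nΣp² − (Σp)² = 13488.8 − 13225 = 263.8; nΣq² − (Σq)² = 5184.2 − 3733.21 = 1450.99
r = -581.66 / √(263.8 × 1450.99) = -581.66 / 618.6850 ≈ -0.940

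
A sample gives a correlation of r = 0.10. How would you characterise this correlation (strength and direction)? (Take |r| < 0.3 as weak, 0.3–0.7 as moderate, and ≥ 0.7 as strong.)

r = 0.10 > 0 so the relationship is positive.
|r| = 0.10, which falls in the weak range.

weak positive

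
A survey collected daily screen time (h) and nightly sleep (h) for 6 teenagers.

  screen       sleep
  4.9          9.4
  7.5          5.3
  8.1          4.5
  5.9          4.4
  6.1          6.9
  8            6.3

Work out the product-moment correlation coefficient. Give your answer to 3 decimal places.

n = 6, Σx = 40.5, Σy = 36.8, Σx² = 281.89, Σy² = 243.36, Σxy = 240.71
nΣxy − ΣxΣy = 1444.26 − 1490.4 = -46.14
nΣx² − (Σx)² = 1691.34 − 1640.25 = 51.09; nΣy² − (Σy)² = 1460.16 − 1354.24 = 105.92
r = -46.14 / √(51.09 × 105.92) = -46.14 / 73.5626 ≈ -0.627

-0.627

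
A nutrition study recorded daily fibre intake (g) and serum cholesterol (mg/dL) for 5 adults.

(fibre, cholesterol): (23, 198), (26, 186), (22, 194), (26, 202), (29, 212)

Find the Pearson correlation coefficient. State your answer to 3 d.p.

0.557

n = 5, Σx = 126, Σy = 992, Σx² = 3206, Σy² = 197184, Σxy = 25058
nΣxy − ΣxΣy = 125290 − 124992 = 298
nΣx² − (Σx)² = 16030 − 15876 = 154; nΣy² − (Σy)² = 985920 − 984064 = 1856
r = 298 / √(154 × 1856) = 298 / 534.6251 ≈ 0.557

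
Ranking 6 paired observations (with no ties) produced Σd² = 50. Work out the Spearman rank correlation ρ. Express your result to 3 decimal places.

ρ = 1 − 6Σd² / [n(n²−1)] = 1 − 6×50 / (6×35)
  = 1 − 300/210 = 1 − 1.4286 ≈ -0.429

-0.429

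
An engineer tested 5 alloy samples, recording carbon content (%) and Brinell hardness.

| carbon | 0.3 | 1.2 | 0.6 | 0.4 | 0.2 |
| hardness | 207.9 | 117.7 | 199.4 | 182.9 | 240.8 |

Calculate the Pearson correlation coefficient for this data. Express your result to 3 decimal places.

n = 5, Σx = 2.7, Σy = 948.7, Σx² = 2.09, Σy² = 188273.11, Σxy = 444.57
nΣxy − ΣxΣy = 2222.85 − 2561.49 = -338.64
nΣx² − (Σx)² = 10.45 − 7.29 = 3.16; nΣy² − (Σy)² = 941365.55 − 900031.69 = 41333.86
r = -338.64 / √(3.16 × 41333.86) = -338.64 / 361.4070 ≈ -0.937

-0.937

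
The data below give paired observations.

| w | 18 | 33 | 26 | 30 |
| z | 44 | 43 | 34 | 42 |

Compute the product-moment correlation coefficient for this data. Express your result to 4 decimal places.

-0.0589

n = 4, Σw = 107, Σz = 163, Σw² = 2989, Σz² = 6705, Σwz = 4355
nΣwz − ΣwΣz = 17420 − 17441 = -21
nΣw² − (Σw)² = 11956 − 11449 = 507; nΣz² − (Σz)² = 26820 − 26569 = 251
r = -21 / √(507 × 251) = -21 / 356.7310 ≈ -0.0589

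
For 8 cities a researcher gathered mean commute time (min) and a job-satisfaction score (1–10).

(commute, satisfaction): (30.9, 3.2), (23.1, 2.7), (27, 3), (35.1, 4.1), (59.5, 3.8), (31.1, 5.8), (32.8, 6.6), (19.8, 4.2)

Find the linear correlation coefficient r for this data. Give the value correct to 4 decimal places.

n = 8, Σx = 259.3, Σy = 33.4, Σx² = 9424.77, Σy² = 152.62, Σxy = 1092.28
nΣxy − ΣxΣy = 8738.24 − 8660.62 = 77.62
nΣx² − (Σx)² = 75398.16 − 67236.49 = 8161.67; nΣy² − (Σy)² = 1220.96 − 1115.56 = 105.4
r = 77.62 / √(8161.67 × 105.4) = 77.62 / 927.4912 ≈ 0.0837

0.0837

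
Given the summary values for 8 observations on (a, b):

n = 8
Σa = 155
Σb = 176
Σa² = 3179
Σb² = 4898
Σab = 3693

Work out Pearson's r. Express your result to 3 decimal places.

0.666

r = (nΣab − ΣaΣb) / √[(nΣa² − (Σa)²)(nΣb² − (Σb)²)]
Numerator: 8×3693 − 155×176 = 2264
Denominator: √[(25432 − 24025)(39184 − 30976)] = √[1407 × 8208] = 3398.3314
r = 2264 / 3398.3314 ≈ 0.666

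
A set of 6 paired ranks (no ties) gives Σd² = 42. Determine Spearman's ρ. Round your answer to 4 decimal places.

ρ = 1 − 6Σd² / [n(n²−1)] = 1 − 6×42 / (6×35)
  = 1 − 252/210 = 1 − 1.20000 ≈ -0.2000

-0.2000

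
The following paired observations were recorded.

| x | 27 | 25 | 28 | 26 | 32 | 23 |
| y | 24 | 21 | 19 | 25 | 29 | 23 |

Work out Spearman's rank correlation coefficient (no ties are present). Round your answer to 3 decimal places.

Rank x: 4, 2, 5, 3, 6, 1
Rank y: 4, 2, 1, 5, 6, 3
d = rank(x) − rank(y): 0, 0, 4, -2, 0, -2; Σd² = 24
ρ = 1 − 6Σd² / [n(n²−1)] = 1 − 6×24 / (6×35) = 1 − 144/210 ≈ 0.314

0.314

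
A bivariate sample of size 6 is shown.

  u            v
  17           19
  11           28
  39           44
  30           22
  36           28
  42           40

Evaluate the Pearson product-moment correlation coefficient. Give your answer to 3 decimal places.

n = 6, Σu = 175, Σv = 181, Σu² = 5891, Σv² = 5949, Σuv = 5695
nΣuv − ΣuΣv = 34170 − 31675 = 2495
nΣu² − (Σu)² = 35346 − 30625 = 4721; nΣv² − (Σv)² = 35694 − 32761 = 2933
r = 2495 / √(4721 × 2933) = 2495 / 3721.1145 ≈ 0.670

0.670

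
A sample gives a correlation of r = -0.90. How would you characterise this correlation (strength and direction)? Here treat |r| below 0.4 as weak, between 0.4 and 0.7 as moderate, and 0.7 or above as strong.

strong negative

r = -0.90 < 0 so the relationship is negative.
|r| = 0.90, which falls in the strong range.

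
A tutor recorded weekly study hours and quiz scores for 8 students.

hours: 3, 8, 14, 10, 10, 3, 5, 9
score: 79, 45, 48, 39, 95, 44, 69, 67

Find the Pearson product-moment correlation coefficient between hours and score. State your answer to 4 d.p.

n = 8, Σx = 62, Σy = 486, Σx² = 584, Σy² = 32302, Σxy = 3689
nΣxy − ΣxΣy = 29512 − 30132 = -620
nΣx² − (Σx)² = 4672 − 3844 = 828; nΣy² − (Σy)² = 258416 − 236196 = 22220
r = -620 / √(828 × 22220) = -620 / 4289.3076 ≈ -0.1445

-0.1445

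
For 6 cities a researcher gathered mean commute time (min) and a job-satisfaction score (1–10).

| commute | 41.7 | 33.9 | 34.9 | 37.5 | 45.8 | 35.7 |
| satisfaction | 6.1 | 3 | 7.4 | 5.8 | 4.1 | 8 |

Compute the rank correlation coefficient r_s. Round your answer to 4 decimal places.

-0.0286

Rank commute: 5, 1, 2, 4, 6, 3
Rank satisfaction: 4, 1, 5, 3, 2, 6
d = rank(commute) − rank(satisfaction): 1, 0, -3, 1, 4, -3; Σd² = 36
ρ = 1 − 6Σd² / [n(n²−1)] = 1 − 6×36 / (6×35) = 1 − 216/210 ≈ -0.0286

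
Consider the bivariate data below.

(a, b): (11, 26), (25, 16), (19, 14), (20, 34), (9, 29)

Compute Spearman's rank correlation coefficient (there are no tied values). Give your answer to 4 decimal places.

Rank a: 2, 5, 3, 4, 1
Rank b: 3, 2, 1, 5, 4
d = rank(a) − rank(b): -1, 3, 2, -1, -3; Σd² = 24
ρ = 1 − 6Σd² / [n(n²−1)] = 1 − 6×24 / (5×24) = 1 − 144/120 ≈ -0.2000

-0.2000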